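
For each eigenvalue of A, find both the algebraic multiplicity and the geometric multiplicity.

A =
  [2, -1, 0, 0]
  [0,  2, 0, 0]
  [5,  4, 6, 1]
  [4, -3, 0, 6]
λ = 2: alg = 2, geom = 1; λ = 6: alg = 2, geom = 1

Step 1 — factor the characteristic polynomial to read off the algebraic multiplicities:
  χ_A(x) = (x - 6)^2*(x - 2)^2

Step 2 — compute geometric multiplicities via the rank-nullity identity g(λ) = n − rank(A − λI):
  rank(A − (2)·I) = 3, so dim ker(A − (2)·I) = n − 3 = 1
  rank(A − (6)·I) = 3, so dim ker(A − (6)·I) = n − 3 = 1

Summary:
  λ = 2: algebraic multiplicity = 2, geometric multiplicity = 1
  λ = 6: algebraic multiplicity = 2, geometric multiplicity = 1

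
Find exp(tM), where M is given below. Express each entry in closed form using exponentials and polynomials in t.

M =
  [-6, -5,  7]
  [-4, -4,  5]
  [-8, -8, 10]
e^{tM} =
  [1 - 6*t, -3*t^2 - 5*t, 3*t^2/2 + 7*t]
  [-4*t, -2*t^2 - 4*t + 1, t^2 + 5*t]
  [-8*t, -4*t^2 - 8*t, 2*t^2 + 10*t + 1]

Strategy: write M = P · J · P⁻¹ where J is a Jordan canonical form, so e^{tM} = P · e^{tJ} · P⁻¹, and e^{tJ} can be computed block-by-block.

M has Jordan form
J =
  [0, 1, 0]
  [0, 0, 1]
  [0, 0, 0]
(up to reordering of blocks).

Per-block formulas:
  For a 3×3 Jordan block J_3(0): exp(t · J_3(0)) = e^(0t)·(I + t·N + (t^2/2)·N^2), where N is the 3×3 nilpotent shift.

After assembling e^{tJ} and conjugating by P, we get:

e^{tM} =
  [1 - 6*t, -3*t^2 - 5*t, 3*t^2/2 + 7*t]
  [-4*t, -2*t^2 - 4*t + 1, t^2 + 5*t]
  [-8*t, -4*t^2 - 8*t, 2*t^2 + 10*t + 1]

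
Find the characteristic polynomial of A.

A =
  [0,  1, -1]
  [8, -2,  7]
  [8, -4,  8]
x^3 - 6*x^2 + 12*x - 8

Expanding det(x·I − A) (e.g. by cofactor expansion or by noting that A is similar to its Jordan form J, which has the same characteristic polynomial as A) gives
  χ_A(x) = x^3 - 6*x^2 + 12*x - 8
which factors as (x - 2)^3. The eigenvalues (with algebraic multiplicities) are λ = 2 with multiplicity 3.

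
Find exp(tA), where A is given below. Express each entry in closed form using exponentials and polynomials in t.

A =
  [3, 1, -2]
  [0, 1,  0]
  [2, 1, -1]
e^{tA} =
  [2*t*exp(t) + exp(t), t*exp(t), -2*t*exp(t)]
  [0, exp(t), 0]
  [2*t*exp(t), t*exp(t), -2*t*exp(t) + exp(t)]

Strategy: write A = P · J · P⁻¹ where J is a Jordan canonical form, so e^{tA} = P · e^{tJ} · P⁻¹, and e^{tJ} can be computed block-by-block.

A has Jordan form
J =
  [1, 1, 0]
  [0, 1, 0]
  [0, 0, 1]
(up to reordering of blocks).

Per-block formulas:
  For a 2×2 Jordan block J_2(1): exp(t · J_2(1)) = e^(1t)·(I + t·N), where N is the 2×2 nilpotent shift.
  For a 1×1 block at λ = 1: exp(t · [1]) = [e^(1t)].

After assembling e^{tJ} and conjugating by P, we get:

e^{tA} =
  [2*t*exp(t) + exp(t), t*exp(t), -2*t*exp(t)]
  [0, exp(t), 0]
  [2*t*exp(t), t*exp(t), -2*t*exp(t) + exp(t)]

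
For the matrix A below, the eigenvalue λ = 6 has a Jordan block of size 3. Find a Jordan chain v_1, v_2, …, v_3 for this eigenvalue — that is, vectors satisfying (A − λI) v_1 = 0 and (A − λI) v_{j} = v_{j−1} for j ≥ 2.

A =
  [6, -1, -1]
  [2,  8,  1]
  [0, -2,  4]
A Jordan chain for λ = 6 of length 3:
v_1 = (-2, 4, -4)ᵀ
v_2 = (0, 2, 0)ᵀ
v_3 = (1, 0, 0)ᵀ

Let N = A − (6)·I. We want v_3 with N^3 v_3 = 0 but N^2 v_3 ≠ 0; then v_{j-1} := N · v_j for j = 3, …, 2.

Pick v_3 = (1, 0, 0)ᵀ.
Then v_2 = N · v_3 = (0, 2, 0)ᵀ.
Then v_1 = N · v_2 = (-2, 4, -4)ᵀ.

Sanity check: (A − (6)·I) v_1 = (0, 0, 0)ᵀ = 0. ✓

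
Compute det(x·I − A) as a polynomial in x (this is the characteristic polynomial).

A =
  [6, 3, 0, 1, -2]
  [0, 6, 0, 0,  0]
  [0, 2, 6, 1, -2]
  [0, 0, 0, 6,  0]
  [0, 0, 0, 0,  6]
x^5 - 30*x^4 + 360*x^3 - 2160*x^2 + 6480*x - 7776

Expanding det(x·I − A) (e.g. by cofactor expansion or by noting that A is similar to its Jordan form J, which has the same characteristic polynomial as A) gives
  χ_A(x) = x^5 - 30*x^4 + 360*x^3 - 2160*x^2 + 6480*x - 7776
which factors as (x - 6)^5. The eigenvalues (with algebraic multiplicities) are λ = 6 with multiplicity 5.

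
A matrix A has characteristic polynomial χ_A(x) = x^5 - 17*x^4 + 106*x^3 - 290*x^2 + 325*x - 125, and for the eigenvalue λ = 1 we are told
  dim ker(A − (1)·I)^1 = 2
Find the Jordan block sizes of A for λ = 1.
Block sizes for λ = 1: [1, 1]

From the dimensions of kernels of powers, the number of Jordan blocks of size at least j is d_j − d_{j−1} where d_j = dim ker(N^j) (with d_0 = 0). Computing the differences gives [2].
The number of blocks of size exactly k is (#blocks of size ≥ k) − (#blocks of size ≥ k + 1), so the partition is: 2 block(s) of size 1.
In nonincreasing order the block sizes are [1, 1].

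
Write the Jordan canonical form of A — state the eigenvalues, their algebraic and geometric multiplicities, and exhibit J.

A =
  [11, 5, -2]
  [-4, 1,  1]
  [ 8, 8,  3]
J_3(5)

The characteristic polynomial is
  det(x·I − A) = x^3 - 15*x^2 + 75*x - 125 = (x - 5)^3

Eigenvalues and multiplicities (the geometric multiplicity of λ is n − rank(A − λI), which equals the number of Jordan blocks for λ):
  λ = 5: algebraic multiplicity = 3, geometric multiplicity = 1

Determining the block sizes for each eigenvalue:
  λ = 5: one block (gm = 1), so the single block has size am = 3 → block sizes [3]

Assembling the blocks gives a Jordan form
J =
  [5, 1, 0]
  [0, 5, 1]
  [0, 0, 5]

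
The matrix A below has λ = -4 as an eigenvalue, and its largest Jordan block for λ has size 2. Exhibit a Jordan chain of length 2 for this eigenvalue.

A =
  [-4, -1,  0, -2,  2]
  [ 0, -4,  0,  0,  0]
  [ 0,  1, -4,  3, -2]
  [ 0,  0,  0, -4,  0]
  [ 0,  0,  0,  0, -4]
A Jordan chain for λ = -4 of length 2:
v_1 = (-1, 0, 1, 0, 0)ᵀ
v_2 = (0, 1, 0, 0, 0)ᵀ

Let N = A − (-4)·I. We want v_2 with N^2 v_2 = 0 but N^1 v_2 ≠ 0; then v_{j-1} := N · v_j for j = 2, …, 2.

Pick v_2 = (0, 1, 0, 0, 0)ᵀ.
Then v_1 = N · v_2 = (-1, 0, 1, 0, 0)ᵀ.

Sanity check: (A − (-4)·I) v_1 = (0, 0, 0, 0, 0)ᵀ = 0. ✓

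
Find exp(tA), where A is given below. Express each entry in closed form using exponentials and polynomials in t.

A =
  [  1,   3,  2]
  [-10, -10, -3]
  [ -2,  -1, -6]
e^{tA} =
  [t^2*exp(-5*t) + 6*t*exp(-5*t) + exp(-5*t), t^2*exp(-5*t)/2 + 3*t*exp(-5*t), t^2*exp(-5*t)/2 + 2*t*exp(-5*t)]
  [-2*t^2*exp(-5*t) - 10*t*exp(-5*t), -t^2*exp(-5*t) - 5*t*exp(-5*t) + exp(-5*t), -t^2*exp(-5*t) - 3*t*exp(-5*t)]
  [-2*t*exp(-5*t), -t*exp(-5*t), -t*exp(-5*t) + exp(-5*t)]

Strategy: write A = P · J · P⁻¹ where J is a Jordan canonical form, so e^{tA} = P · e^{tJ} · P⁻¹, and e^{tJ} can be computed block-by-block.

A has Jordan form
J =
  [-5,  1,  0]
  [ 0, -5,  1]
  [ 0,  0, -5]
(up to reordering of blocks).

Per-block formulas:
  For a 3×3 Jordan block J_3(-5): exp(t · J_3(-5)) = e^(-5t)·(I + t·N + (t^2/2)·N^2), where N is the 3×3 nilpotent shift.

After assembling e^{tJ} and conjugating by P, we get:

e^{tA} =
  [t^2*exp(-5*t) + 6*t*exp(-5*t) + exp(-5*t), t^2*exp(-5*t)/2 + 3*t*exp(-5*t), t^2*exp(-5*t)/2 + 2*t*exp(-5*t)]
  [-2*t^2*exp(-5*t) - 10*t*exp(-5*t), -t^2*exp(-5*t) - 5*t*exp(-5*t) + exp(-5*t), -t^2*exp(-5*t) - 3*t*exp(-5*t)]
  [-2*t*exp(-5*t), -t*exp(-5*t), -t*exp(-5*t) + exp(-5*t)]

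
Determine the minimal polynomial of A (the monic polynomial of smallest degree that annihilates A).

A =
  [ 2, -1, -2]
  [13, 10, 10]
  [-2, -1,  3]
x^3 - 15*x^2 + 75*x - 125

The characteristic polynomial is χ_A(x) = (x - 5)^3, so the eigenvalues are known. The minimal polynomial is
  m_A(x) = Π_λ (x − λ)^{k_λ}
where k_λ is the size of the *largest* Jordan block for λ (equivalently, the smallest k with (A − λI)^k v = 0 for every generalised eigenvector v of λ).

  λ = 5: largest Jordan block has size 3, contributing (x − 5)^3

So m_A(x) = (x - 5)^3 = x^3 - 15*x^2 + 75*x - 125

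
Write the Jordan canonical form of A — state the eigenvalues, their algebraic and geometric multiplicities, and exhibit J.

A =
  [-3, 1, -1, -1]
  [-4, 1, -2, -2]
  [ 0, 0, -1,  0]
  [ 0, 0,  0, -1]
J_2(-1) ⊕ J_1(-1) ⊕ J_1(-1)

The characteristic polynomial is
  det(x·I − A) = x^4 + 4*x^3 + 6*x^2 + 4*x + 1 = (x + 1)^4

Eigenvalues and multiplicities (the geometric multiplicity of λ is n − rank(A − λI), which equals the number of Jordan blocks for λ):
  λ = -1: algebraic multiplicity = 4, geometric multiplicity = 3

Determining the block sizes for each eigenvalue:
  λ = -1: 3 blocks summing to 4 forces exactly one block of size 2 and the rest size 1 → block sizes [2, 1, 1]

Assembling the blocks gives a Jordan form
J =
  [-1,  1,  0,  0]
  [ 0, -1,  0,  0]
  [ 0,  0, -1,  0]
  [ 0,  0,  0, -1]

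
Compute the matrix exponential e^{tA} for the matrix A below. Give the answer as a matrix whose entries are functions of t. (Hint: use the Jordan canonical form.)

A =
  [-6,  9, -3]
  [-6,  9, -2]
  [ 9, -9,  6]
e^{tA} =
  [-9*t*exp(3*t) + exp(3*t), 9*t*exp(3*t), -3*t*exp(3*t)]
  [-6*t*exp(3*t), 6*t*exp(3*t) + exp(3*t), -2*t*exp(3*t)]
  [9*t*exp(3*t), -9*t*exp(3*t), 3*t*exp(3*t) + exp(3*t)]

Strategy: write A = P · J · P⁻¹ where J is a Jordan canonical form, so e^{tA} = P · e^{tJ} · P⁻¹, and e^{tJ} can be computed block-by-block.

A has Jordan form
J =
  [3, 1, 0]
  [0, 3, 0]
  [0, 0, 3]
(up to reordering of blocks).

Per-block formulas:
  For a 1×1 block at λ = 3: exp(t · [3]) = [e^(3t)].
  For a 2×2 Jordan block J_2(3): exp(t · J_2(3)) = e^(3t)·(I + t·N), where N is the 2×2 nilpotent shift.

After assembling e^{tJ} and conjugating by P, we get:

e^{tA} =
  [-9*t*exp(3*t) + exp(3*t), 9*t*exp(3*t), -3*t*exp(3*t)]
  [-6*t*exp(3*t), 6*t*exp(3*t) + exp(3*t), -2*t*exp(3*t)]
  [9*t*exp(3*t), -9*t*exp(3*t), 3*t*exp(3*t) + exp(3*t)]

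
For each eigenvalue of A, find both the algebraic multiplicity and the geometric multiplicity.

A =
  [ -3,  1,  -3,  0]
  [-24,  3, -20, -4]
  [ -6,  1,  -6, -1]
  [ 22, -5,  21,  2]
λ = -1: alg = 4, geom = 2

Step 1 — factor the characteristic polynomial to read off the algebraic multiplicities:
  χ_A(x) = (x + 1)^4

Step 2 — compute geometric multiplicities via the rank-nullity identity g(λ) = n − rank(A − λI):
  rank(A − (-1)·I) = 2, so dim ker(A − (-1)·I) = n − 2 = 2

Summary:
  λ = -1: algebraic multiplicity = 4, geometric multiplicity = 2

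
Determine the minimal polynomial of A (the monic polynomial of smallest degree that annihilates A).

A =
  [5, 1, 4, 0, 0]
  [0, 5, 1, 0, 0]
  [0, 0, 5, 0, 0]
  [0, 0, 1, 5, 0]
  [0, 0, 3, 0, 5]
x^3 - 15*x^2 + 75*x - 125

The characteristic polynomial is χ_A(x) = (x - 5)^5, so the eigenvalues are known. The minimal polynomial is
  m_A(x) = Π_λ (x − λ)^{k_λ}
where k_λ is the size of the *largest* Jordan block for λ (equivalently, the smallest k with (A − λI)^k v = 0 for every generalised eigenvector v of λ).

  λ = 5: largest Jordan block has size 3, contributing (x − 5)^3

So m_A(x) = (x - 5)^3 = x^3 - 15*x^2 + 75*x - 125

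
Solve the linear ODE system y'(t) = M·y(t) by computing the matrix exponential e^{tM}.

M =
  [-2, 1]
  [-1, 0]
e^{tM} =
  [-t*exp(-t) + exp(-t), t*exp(-t)]
  [-t*exp(-t), t*exp(-t) + exp(-t)]

Strategy: write M = P · J · P⁻¹ where J is a Jordan canonical form, so e^{tM} = P · e^{tJ} · P⁻¹, and e^{tJ} can be computed block-by-block.

M has Jordan form
J =
  [-1,  1]
  [ 0, -1]
(up to reordering of blocks).

Per-block formulas:
  For a 2×2 Jordan block J_2(-1): exp(t · J_2(-1)) = e^(-1t)·(I + t·N), where N is the 2×2 nilpotent shift.

After assembling e^{tJ} and conjugating by P, we get:

e^{tM} =
  [-t*exp(-t) + exp(-t), t*exp(-t)]
  [-t*exp(-t), t*exp(-t) + exp(-t)]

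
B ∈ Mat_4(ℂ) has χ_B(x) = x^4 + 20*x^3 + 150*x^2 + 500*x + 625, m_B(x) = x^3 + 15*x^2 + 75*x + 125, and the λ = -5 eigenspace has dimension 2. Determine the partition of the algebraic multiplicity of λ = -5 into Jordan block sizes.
Block sizes for λ = -5: [3, 1]

Step 1 — from the characteristic polynomial, algebraic multiplicity of λ = -5 is 4. From dim ker(B − (-5)·I) = 2, there are exactly 2 Jordan blocks for λ = -5.
Step 2 — from the minimal polynomial, the factor (x + 5)^3 tells us the largest block for λ = -5 has size 3.
Step 3 — with total size 4, 2 blocks, and largest block 3, the block sizes (in nonincreasing order) are [3, 1].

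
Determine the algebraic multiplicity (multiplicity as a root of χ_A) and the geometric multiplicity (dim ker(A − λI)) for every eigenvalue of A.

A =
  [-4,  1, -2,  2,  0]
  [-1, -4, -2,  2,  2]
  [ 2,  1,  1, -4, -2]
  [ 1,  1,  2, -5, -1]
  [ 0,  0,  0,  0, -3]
λ = -3: alg = 5, geom = 2

Step 1 — factor the characteristic polynomial to read off the algebraic multiplicities:
  χ_A(x) = (x + 3)^5

Step 2 — compute geometric multiplicities via the rank-nullity identity g(λ) = n − rank(A − λI):
  rank(A − (-3)·I) = 3, so dim ker(A − (-3)·I) = n − 3 = 2

Summary:
  λ = -3: algebraic multiplicity = 5, geometric multiplicity = 2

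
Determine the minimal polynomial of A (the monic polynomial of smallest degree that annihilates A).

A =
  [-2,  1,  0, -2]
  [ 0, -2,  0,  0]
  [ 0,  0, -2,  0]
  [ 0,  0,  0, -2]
x^2 + 4*x + 4

The characteristic polynomial is χ_A(x) = (x + 2)^4, so the eigenvalues are known. The minimal polynomial is
  m_A(x) = Π_λ (x − λ)^{k_λ}
where k_λ is the size of the *largest* Jordan block for λ (equivalently, the smallest k with (A − λI)^k v = 0 for every generalised eigenvector v of λ).

  λ = -2: largest Jordan block has size 2, contributing (x + 2)^2

So m_A(x) = (x + 2)^2 = x^2 + 4*x + 4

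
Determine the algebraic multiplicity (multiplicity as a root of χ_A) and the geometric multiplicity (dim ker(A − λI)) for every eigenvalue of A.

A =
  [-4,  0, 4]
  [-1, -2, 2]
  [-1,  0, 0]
λ = -2: alg = 3, geom = 2

Step 1 — factor the characteristic polynomial to read off the algebraic multiplicities:
  χ_A(x) = (x + 2)^3

Step 2 — compute geometric multiplicities via the rank-nullity identity g(λ) = n − rank(A − λI):
  rank(A − (-2)·I) = 1, so dim ker(A − (-2)·I) = n − 1 = 2

Summary:
  λ = -2: algebraic multiplicity = 3, geometric multiplicity = 2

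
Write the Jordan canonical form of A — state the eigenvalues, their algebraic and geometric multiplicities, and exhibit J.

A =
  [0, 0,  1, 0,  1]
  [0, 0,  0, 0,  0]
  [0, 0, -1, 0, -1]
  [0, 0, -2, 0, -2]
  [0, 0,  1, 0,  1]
J_2(0) ⊕ J_1(0) ⊕ J_1(0) ⊕ J_1(0)

The characteristic polynomial is
  det(x·I − A) = x^5

Eigenvalues and multiplicities (the geometric multiplicity of λ is n − rank(A − λI), which equals the number of Jordan blocks for λ):
  λ = 0: algebraic multiplicity = 5, geometric multiplicity = 4

Determining the block sizes for each eigenvalue:
  λ = 0: 4 blocks summing to 5 forces exactly one block of size 2 and the rest size 1 → block sizes [2, 1, 1, 1]

Assembling the blocks gives a Jordan form
J =
  [0, 1, 0, 0, 0]
  [0, 0, 0, 0, 0]
  [0, 0, 0, 0, 0]
  [0, 0, 0, 0, 0]
  [0, 0, 0, 0, 0]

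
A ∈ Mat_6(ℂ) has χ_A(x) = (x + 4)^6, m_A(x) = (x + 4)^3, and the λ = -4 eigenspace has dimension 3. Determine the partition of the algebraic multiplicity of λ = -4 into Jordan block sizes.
Block sizes for λ = -4: [3, 2, 1]

Step 1 — from the characteristic polynomial, algebraic multiplicity of λ = -4 is 6. From dim ker(A − (-4)·I) = 3, there are exactly 3 Jordan blocks for λ = -4.
Step 2 — from the minimal polynomial, the factor (x + 4)^3 tells us the largest block for λ = -4 has size 3.
Step 3 — with total size 6, 3 blocks, and largest block 3, the block sizes (in nonincreasing order) are [3, 2, 1].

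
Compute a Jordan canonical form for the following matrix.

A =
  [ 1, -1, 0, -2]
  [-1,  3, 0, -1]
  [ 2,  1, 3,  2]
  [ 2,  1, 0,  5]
J_3(3) ⊕ J_1(3)

The characteristic polynomial is
  det(x·I − A) = x^4 - 12*x^3 + 54*x^2 - 108*x + 81 = (x - 3)^4

Eigenvalues and multiplicities (the geometric multiplicity of λ is n − rank(A − λI), which equals the number of Jordan blocks for λ):
  λ = 3: algebraic multiplicity = 4, geometric multiplicity = 2

Determining the block sizes for each eigenvalue:
  λ = 3: with am = 4 and gm = 2, the partition is not yet determined (e.g. several partitions of 4 into 2 parts exist). Let N = A − (3)·I. Computing rank(N^1) = 2, rank(N^2) = 1, rank(N^3) = 0; the number of blocks of size ≥ j is rank(N^{j−1}) − rank(N^j), giving [2, 1, 1]. So we have 1 block(s) of size 3, 1 block(s) of size 1 → block sizes [3, 1]

Assembling the blocks gives a Jordan form
J =
  [3, 1, 0, 0]
  [0, 3, 1, 0]
  [0, 0, 3, 0]
  [0, 0, 0, 3]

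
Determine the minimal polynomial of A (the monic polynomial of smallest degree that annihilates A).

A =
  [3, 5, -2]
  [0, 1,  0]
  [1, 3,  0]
x^3 - 4*x^2 + 5*x - 2

The characteristic polynomial is χ_A(x) = (x - 2)*(x - 1)^2, so the eigenvalues are known. The minimal polynomial is
  m_A(x) = Π_λ (x − λ)^{k_λ}
where k_λ is the size of the *largest* Jordan block for λ (equivalently, the smallest k with (A − λI)^k v = 0 for every generalised eigenvector v of λ).

  λ = 1: largest Jordan block has size 2, contributing (x − 1)^2
  λ = 2: largest Jordan block has size 1, contributing (x − 2)

So m_A(x) = (x - 2)*(x - 1)^2 = x^3 - 4*x^2 + 5*x - 2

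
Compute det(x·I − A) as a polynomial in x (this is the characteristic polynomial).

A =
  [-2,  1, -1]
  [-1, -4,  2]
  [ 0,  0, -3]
x^3 + 9*x^2 + 27*x + 27

Expanding det(x·I − A) (e.g. by cofactor expansion or by noting that A is similar to its Jordan form J, which has the same characteristic polynomial as A) gives
  χ_A(x) = x^3 + 9*x^2 + 27*x + 27
which factors as (x + 3)^3. The eigenvalues (with algebraic multiplicities) are λ = -3 with multiplicity 3.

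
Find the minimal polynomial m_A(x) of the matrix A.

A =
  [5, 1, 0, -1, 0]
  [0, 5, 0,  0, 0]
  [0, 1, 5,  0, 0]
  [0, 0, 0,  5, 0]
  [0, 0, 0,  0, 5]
x^2 - 10*x + 25

The characteristic polynomial is χ_A(x) = (x - 5)^5, so the eigenvalues are known. The minimal polynomial is
  m_A(x) = Π_λ (x − λ)^{k_λ}
where k_λ is the size of the *largest* Jordan block for λ (equivalently, the smallest k with (A − λI)^k v = 0 for every generalised eigenvector v of λ).

  λ = 5: largest Jordan block has size 2, contributing (x − 5)^2

So m_A(x) = (x - 5)^2 = x^2 - 10*x + 25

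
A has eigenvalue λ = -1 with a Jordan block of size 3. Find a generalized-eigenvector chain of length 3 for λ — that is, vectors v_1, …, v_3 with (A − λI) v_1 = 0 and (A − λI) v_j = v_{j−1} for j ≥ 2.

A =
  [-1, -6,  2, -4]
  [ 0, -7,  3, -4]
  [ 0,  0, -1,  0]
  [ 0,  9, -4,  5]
A Jordan chain for λ = -1 of length 3:
v_1 = (-2, -2, 0, 3)ᵀ
v_2 = (2, 3, 0, -4)ᵀ
v_3 = (0, 0, 1, 0)ᵀ

Let N = A − (-1)·I. We want v_3 with N^3 v_3 = 0 but N^2 v_3 ≠ 0; then v_{j-1} := N · v_j for j = 3, …, 2.

Pick v_3 = (0, 0, 1, 0)ᵀ.
Then v_2 = N · v_3 = (2, 3, 0, -4)ᵀ.
Then v_1 = N · v_2 = (-2, -2, 0, 3)ᵀ.

Sanity check: (A − (-1)·I) v_1 = (0, 0, 0, 0)ᵀ = 0. ✓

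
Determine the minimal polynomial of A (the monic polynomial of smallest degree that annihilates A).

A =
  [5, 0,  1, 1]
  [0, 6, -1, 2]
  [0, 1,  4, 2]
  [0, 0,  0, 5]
x^3 - 15*x^2 + 75*x - 125

The characteristic polynomial is χ_A(x) = (x - 5)^4, so the eigenvalues are known. The minimal polynomial is
  m_A(x) = Π_λ (x − λ)^{k_λ}
where k_λ is the size of the *largest* Jordan block for λ (equivalently, the smallest k with (A − λI)^k v = 0 for every generalised eigenvector v of λ).

  λ = 5: largest Jordan block has size 3, contributing (x − 5)^3

So m_A(x) = (x - 5)^3 = x^3 - 15*x^2 + 75*x - 125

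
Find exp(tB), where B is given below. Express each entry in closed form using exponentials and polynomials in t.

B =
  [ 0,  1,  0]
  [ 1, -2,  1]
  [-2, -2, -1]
e^{tB} =
  [t^2*exp(-t) + t*exp(-t) + exp(-t), t*exp(-t), t^2*exp(-t)/2]
  [-t^2*exp(-t) + t*exp(-t), -t*exp(-t) + exp(-t), -t^2*exp(-t)/2 + t*exp(-t)]
  [-2*t^2*exp(-t) - 2*t*exp(-t), -2*t*exp(-t), -t^2*exp(-t) + exp(-t)]

Strategy: write B = P · J · P⁻¹ where J is a Jordan canonical form, so e^{tB} = P · e^{tJ} · P⁻¹, and e^{tJ} can be computed block-by-block.

B has Jordan form
J =
  [-1,  1,  0]
  [ 0, -1,  1]
  [ 0,  0, -1]
(up to reordering of blocks).

Per-block formulas:
  For a 3×3 Jordan block J_3(-1): exp(t · J_3(-1)) = e^(-1t)·(I + t·N + (t^2/2)·N^2), where N is the 3×3 nilpotent shift.

After assembling e^{tJ} and conjugating by P, we get:

e^{tB} =
  [t^2*exp(-t) + t*exp(-t) + exp(-t), t*exp(-t), t^2*exp(-t)/2]
  [-t^2*exp(-t) + t*exp(-t), -t*exp(-t) + exp(-t), -t^2*exp(-t)/2 + t*exp(-t)]
  [-2*t^2*exp(-t) - 2*t*exp(-t), -2*t*exp(-t), -t^2*exp(-t) + exp(-t)]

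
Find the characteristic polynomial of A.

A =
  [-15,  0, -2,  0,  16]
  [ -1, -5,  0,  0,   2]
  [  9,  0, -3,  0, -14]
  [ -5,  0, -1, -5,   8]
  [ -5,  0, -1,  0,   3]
x^5 + 25*x^4 + 250*x^3 + 1250*x^2 + 3125*x + 3125

Expanding det(x·I − A) (e.g. by cofactor expansion or by noting that A is similar to its Jordan form J, which has the same characteristic polynomial as A) gives
  χ_A(x) = x^5 + 25*x^4 + 250*x^3 + 1250*x^2 + 3125*x + 3125
which factors as (x + 5)^5. The eigenvalues (with algebraic multiplicities) are λ = -5 with multiplicity 5.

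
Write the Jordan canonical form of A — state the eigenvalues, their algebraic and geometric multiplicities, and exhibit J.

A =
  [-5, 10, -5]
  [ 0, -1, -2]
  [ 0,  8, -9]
J_2(-5) ⊕ J_1(-5)

The characteristic polynomial is
  det(x·I − A) = x^3 + 15*x^2 + 75*x + 125 = (x + 5)^3

Eigenvalues and multiplicities (the geometric multiplicity of λ is n − rank(A − λI), which equals the number of Jordan blocks for λ):
  λ = -5: algebraic multiplicity = 3, geometric multiplicity = 2

Determining the block sizes for each eigenvalue:
  λ = -5: 2 blocks summing to 3 forces exactly one block of size 2 and the rest size 1 → block sizes [2, 1]

Assembling the blocks gives a Jordan form
J =
  [-5,  1,  0]
  [ 0, -5,  0]
  [ 0,  0, -5]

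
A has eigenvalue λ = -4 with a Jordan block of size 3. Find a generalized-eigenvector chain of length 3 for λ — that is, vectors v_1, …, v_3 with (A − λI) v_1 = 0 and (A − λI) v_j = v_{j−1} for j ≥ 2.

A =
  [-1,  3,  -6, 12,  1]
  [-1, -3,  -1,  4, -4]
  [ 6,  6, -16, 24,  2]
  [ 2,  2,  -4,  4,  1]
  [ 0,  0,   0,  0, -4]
A Jordan chain for λ = -4 of length 3:
v_1 = (-6, -2, -12, -4, 0)ᵀ
v_2 = (3, -1, 6, 2, 0)ᵀ
v_3 = (1, 0, 0, 0, 0)ᵀ

Let N = A − (-4)·I. We want v_3 with N^3 v_3 = 0 but N^2 v_3 ≠ 0; then v_{j-1} := N · v_j for j = 3, …, 2.

Pick v_3 = (1, 0, 0, 0, 0)ᵀ.
Then v_2 = N · v_3 = (3, -1, 6, 2, 0)ᵀ.
Then v_1 = N · v_2 = (-6, -2, -12, -4, 0)ᵀ.

Sanity check: (A − (-4)·I) v_1 = (0, 0, 0, 0, 0)ᵀ = 0. ✓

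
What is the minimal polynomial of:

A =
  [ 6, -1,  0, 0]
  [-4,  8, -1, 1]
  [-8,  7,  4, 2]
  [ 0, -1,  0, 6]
x^3 - 18*x^2 + 108*x - 216

The characteristic polynomial is χ_A(x) = (x - 6)^4, so the eigenvalues are known. The minimal polynomial is
  m_A(x) = Π_λ (x − λ)^{k_λ}
where k_λ is the size of the *largest* Jordan block for λ (equivalently, the smallest k with (A − λI)^k v = 0 for every generalised eigenvector v of λ).

  λ = 6: largest Jordan block has size 3, contributing (x − 6)^3

So m_A(x) = (x - 6)^3 = x^3 - 18*x^2 + 108*x - 216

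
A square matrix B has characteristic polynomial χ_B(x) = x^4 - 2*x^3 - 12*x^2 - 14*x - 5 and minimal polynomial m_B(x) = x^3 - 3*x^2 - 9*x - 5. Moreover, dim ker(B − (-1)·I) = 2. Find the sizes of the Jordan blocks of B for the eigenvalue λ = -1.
Block sizes for λ = -1: [2, 1]

Step 1 — from the characteristic polynomial, algebraic multiplicity of λ = -1 is 3. From dim ker(B − (-1)·I) = 2, there are exactly 2 Jordan blocks for λ = -1.
Step 2 — from the minimal polynomial, the factor (x + 1)^2 tells us the largest block for λ = -1 has size 2.
Step 3 — with total size 3, 2 blocks, and largest block 2, the block sizes (in nonincreasing order) are [2, 1].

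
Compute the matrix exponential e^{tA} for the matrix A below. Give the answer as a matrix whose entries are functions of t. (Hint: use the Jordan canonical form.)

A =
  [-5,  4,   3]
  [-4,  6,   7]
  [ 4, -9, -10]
e^{tA} =
  [-2*t*exp(-3*t) + exp(-3*t), t^2*exp(-3*t)/2 + 4*t*exp(-3*t), t^2*exp(-3*t)/2 + 3*t*exp(-3*t)]
  [-4*t*exp(-3*t), t^2*exp(-3*t) + 9*t*exp(-3*t) + exp(-3*t), t^2*exp(-3*t) + 7*t*exp(-3*t)]
  [4*t*exp(-3*t), -t^2*exp(-3*t) - 9*t*exp(-3*t), -t^2*exp(-3*t) - 7*t*exp(-3*t) + exp(-3*t)]

Strategy: write A = P · J · P⁻¹ where J is a Jordan canonical form, so e^{tA} = P · e^{tJ} · P⁻¹, and e^{tJ} can be computed block-by-block.

A has Jordan form
J =
  [-3,  1,  0]
  [ 0, -3,  1]
  [ 0,  0, -3]
(up to reordering of blocks).

Per-block formulas:
  For a 3×3 Jordan block J_3(-3): exp(t · J_3(-3)) = e^(-3t)·(I + t·N + (t^2/2)·N^2), where N is the 3×3 nilpotent shift.

After assembling e^{tJ} and conjugating by P, we get:

e^{tA} =
  [-2*t*exp(-3*t) + exp(-3*t), t^2*exp(-3*t)/2 + 4*t*exp(-3*t), t^2*exp(-3*t)/2 + 3*t*exp(-3*t)]
  [-4*t*exp(-3*t), t^2*exp(-3*t) + 9*t*exp(-3*t) + exp(-3*t), t^2*exp(-3*t) + 7*t*exp(-3*t)]
  [4*t*exp(-3*t), -t^2*exp(-3*t) - 9*t*exp(-3*t), -t^2*exp(-3*t) - 7*t*exp(-3*t) + exp(-3*t)]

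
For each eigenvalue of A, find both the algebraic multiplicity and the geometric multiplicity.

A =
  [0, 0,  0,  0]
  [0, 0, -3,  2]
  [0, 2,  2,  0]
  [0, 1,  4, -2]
λ = 0: alg = 4, geom = 2

Step 1 — factor the characteristic polynomial to read off the algebraic multiplicities:
  χ_A(x) = x^4

Step 2 — compute geometric multiplicities via the rank-nullity identity g(λ) = n − rank(A − λI):
  rank(A − (0)·I) = 2, so dim ker(A − (0)·I) = n − 2 = 2

Summary:
  λ = 0: algebraic multiplicity = 4, geometric multiplicity = 2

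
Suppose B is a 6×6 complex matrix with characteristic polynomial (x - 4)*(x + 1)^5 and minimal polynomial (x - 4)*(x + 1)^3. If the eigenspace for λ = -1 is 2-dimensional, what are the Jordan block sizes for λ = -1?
Block sizes for λ = -1: [3, 2]

Step 1 — from the characteristic polynomial, algebraic multiplicity of λ = -1 is 5. From dim ker(B − (-1)·I) = 2, there are exactly 2 Jordan blocks for λ = -1.
Step 2 — from the minimal polynomial, the factor (x + 1)^3 tells us the largest block for λ = -1 has size 3.
Step 3 — with total size 5, 2 blocks, and largest block 3, the block sizes (in nonincreasing order) are [3, 2].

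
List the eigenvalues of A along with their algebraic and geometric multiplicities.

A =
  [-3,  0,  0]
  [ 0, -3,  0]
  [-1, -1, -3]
λ = -3: alg = 3, geom = 2

Step 1 — factor the characteristic polynomial to read off the algebraic multiplicities:
  χ_A(x) = (x + 3)^3

Step 2 — compute geometric multiplicities via the rank-nullity identity g(λ) = n − rank(A − λI):
  rank(A − (-3)·I) = 1, so dim ker(A − (-3)·I) = n − 1 = 2

Summary:
  λ = -3: algebraic multiplicity = 3, geometric multiplicity = 2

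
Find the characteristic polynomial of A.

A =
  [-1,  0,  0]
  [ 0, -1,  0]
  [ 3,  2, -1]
x^3 + 3*x^2 + 3*x + 1

Expanding det(x·I − A) (e.g. by cofactor expansion or by noting that A is similar to its Jordan form J, which has the same characteristic polynomial as A) gives
  χ_A(x) = x^3 + 3*x^2 + 3*x + 1
which factors as (x + 1)^3. The eigenvalues (with algebraic multiplicities) are λ = -1 with multiplicity 3.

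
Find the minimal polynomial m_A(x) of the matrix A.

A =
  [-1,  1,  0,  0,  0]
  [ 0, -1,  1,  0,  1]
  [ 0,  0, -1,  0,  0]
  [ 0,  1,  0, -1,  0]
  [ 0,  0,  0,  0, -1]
x^3 + 3*x^2 + 3*x + 1

The characteristic polynomial is χ_A(x) = (x + 1)^5, so the eigenvalues are known. The minimal polynomial is
  m_A(x) = Π_λ (x − λ)^{k_λ}
where k_λ is the size of the *largest* Jordan block for λ (equivalently, the smallest k with (A − λI)^k v = 0 for every generalised eigenvector v of λ).

  λ = -1: largest Jordan block has size 3, contributing (x + 1)^3

So m_A(x) = (x + 1)^3 = x^3 + 3*x^2 + 3*x + 1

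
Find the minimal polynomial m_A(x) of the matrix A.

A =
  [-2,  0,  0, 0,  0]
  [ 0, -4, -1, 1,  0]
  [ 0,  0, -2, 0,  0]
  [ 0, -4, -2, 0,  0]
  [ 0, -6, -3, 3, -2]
x^2 + 4*x + 4

The characteristic polynomial is χ_A(x) = (x + 2)^5, so the eigenvalues are known. The minimal polynomial is
  m_A(x) = Π_λ (x − λ)^{k_λ}
where k_λ is the size of the *largest* Jordan block for λ (equivalently, the smallest k with (A − λI)^k v = 0 for every generalised eigenvector v of λ).

  λ = -2: largest Jordan block has size 2, contributing (x + 2)^2

So m_A(x) = (x + 2)^2 = x^2 + 4*x + 4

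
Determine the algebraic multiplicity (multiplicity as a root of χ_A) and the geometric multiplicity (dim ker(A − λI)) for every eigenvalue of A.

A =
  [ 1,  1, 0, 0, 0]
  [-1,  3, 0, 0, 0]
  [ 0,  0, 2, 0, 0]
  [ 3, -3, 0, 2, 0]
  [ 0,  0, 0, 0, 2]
λ = 2: alg = 5, geom = 4

Step 1 — factor the characteristic polynomial to read off the algebraic multiplicities:
  χ_A(x) = (x - 2)^5

Step 2 — compute geometric multiplicities via the rank-nullity identity g(λ) = n − rank(A − λI):
  rank(A − (2)·I) = 1, so dim ker(A − (2)·I) = n − 1 = 4

Summary:
  λ = 2: algebraic multiplicity = 5, geometric multiplicity = 4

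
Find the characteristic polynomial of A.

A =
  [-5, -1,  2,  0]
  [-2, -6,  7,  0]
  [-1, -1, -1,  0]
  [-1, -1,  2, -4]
x^4 + 16*x^3 + 96*x^2 + 256*x + 256

Expanding det(x·I − A) (e.g. by cofactor expansion or by noting that A is similar to its Jordan form J, which has the same characteristic polynomial as A) gives
  χ_A(x) = x^4 + 16*x^3 + 96*x^2 + 256*x + 256
which factors as (x + 4)^4. The eigenvalues (with algebraic multiplicities) are λ = -4 with multiplicity 4.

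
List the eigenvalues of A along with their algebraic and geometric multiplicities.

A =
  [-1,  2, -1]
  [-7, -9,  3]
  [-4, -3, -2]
λ = -4: alg = 3, geom = 1

Step 1 — factor the characteristic polynomial to read off the algebraic multiplicities:
  χ_A(x) = (x + 4)^3

Step 2 — compute geometric multiplicities via the rank-nullity identity g(λ) = n − rank(A − λI):
  rank(A − (-4)·I) = 2, so dim ker(A − (-4)·I) = n − 2 = 1

Summary:
  λ = -4: algebraic multiplicity = 3, geometric multiplicity = 1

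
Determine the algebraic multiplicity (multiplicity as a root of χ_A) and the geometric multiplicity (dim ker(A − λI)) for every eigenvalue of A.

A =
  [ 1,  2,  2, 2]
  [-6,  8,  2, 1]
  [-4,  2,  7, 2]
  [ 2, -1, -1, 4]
λ = 5: alg = 4, geom = 2

Step 1 — factor the characteristic polynomial to read off the algebraic multiplicities:
  χ_A(x) = (x - 5)^4

Step 2 — compute geometric multiplicities via the rank-nullity identity g(λ) = n − rank(A − λI):
  rank(A − (5)·I) = 2, so dim ker(A − (5)·I) = n − 2 = 2

Summary:
  λ = 5: algebraic multiplicity = 4, geometric multiplicity = 2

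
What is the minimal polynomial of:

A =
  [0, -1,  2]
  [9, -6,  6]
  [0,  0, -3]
x^2 + 6*x + 9

The characteristic polynomial is χ_A(x) = (x + 3)^3, so the eigenvalues are known. The minimal polynomial is
  m_A(x) = Π_λ (x − λ)^{k_λ}
where k_λ is the size of the *largest* Jordan block for λ (equivalently, the smallest k with (A − λI)^k v = 0 for every generalised eigenvector v of λ).

  λ = -3: largest Jordan block has size 2, contributing (x + 3)^2

So m_A(x) = (x + 3)^2 = x^2 + 6*x + 9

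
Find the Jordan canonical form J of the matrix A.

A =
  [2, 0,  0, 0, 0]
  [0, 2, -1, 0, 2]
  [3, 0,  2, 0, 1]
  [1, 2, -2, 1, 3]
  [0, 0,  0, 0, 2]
J_1(1) ⊕ J_3(2) ⊕ J_1(2)

The characteristic polynomial is
  det(x·I − A) = x^5 - 9*x^4 + 32*x^3 - 56*x^2 + 48*x - 16 = (x - 2)^4*(x - 1)

Eigenvalues and multiplicities (the geometric multiplicity of λ is n − rank(A − λI), which equals the number of Jordan blocks for λ):
  λ = 1: algebraic multiplicity = 1, geometric multiplicity = 1
  λ = 2: algebraic multiplicity = 4, geometric multiplicity = 2

Determining the block sizes for each eigenvalue:
  λ = 1: one block (gm = 1), so the single block has size am = 1 → block sizes [1]
  λ = 2: with am = 4 and gm = 2, the partition is not yet determined (e.g. several partitions of 4 into 2 parts exist). Let N = A − (2)·I. Computing rank(N^1) = 3, rank(N^2) = 2, rank(N^3) = 1; the number of blocks of size ≥ j is rank(N^{j−1}) − rank(N^j), giving [2, 1, 1]. So we have 1 block(s) of size 3, 1 block(s) of size 1 → block sizes [3, 1]

Assembling the blocks gives a Jordan form
J =
  [1, 0, 0, 0, 0]
  [0, 2, 1, 0, 0]
  [0, 0, 2, 1, 0]
  [0, 0, 0, 2, 0]
  [0, 0, 0, 0, 2]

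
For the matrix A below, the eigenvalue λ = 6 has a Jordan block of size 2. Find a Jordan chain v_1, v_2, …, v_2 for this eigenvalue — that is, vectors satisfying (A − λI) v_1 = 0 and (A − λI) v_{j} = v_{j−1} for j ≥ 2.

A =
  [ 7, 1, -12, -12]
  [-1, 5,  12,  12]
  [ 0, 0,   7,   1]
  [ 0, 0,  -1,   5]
A Jordan chain for λ = 6 of length 2:
v_1 = (1, -1, 0, 0)ᵀ
v_2 = (1, 0, 0, 0)ᵀ

Let N = A − (6)·I. We want v_2 with N^2 v_2 = 0 but N^1 v_2 ≠ 0; then v_{j-1} := N · v_j for j = 2, …, 2.

Pick v_2 = (1, 0, 0, 0)ᵀ.
Then v_1 = N · v_2 = (1, -1, 0, 0)ᵀ.

Sanity check: (A − (6)·I) v_1 = (0, 0, 0, 0)ᵀ = 0. ✓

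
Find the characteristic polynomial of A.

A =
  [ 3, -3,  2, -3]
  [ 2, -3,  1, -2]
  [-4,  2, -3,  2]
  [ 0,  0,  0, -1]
x^4 + 4*x^3 + 6*x^2 + 4*x + 1

Expanding det(x·I − A) (e.g. by cofactor expansion or by noting that A is similar to its Jordan form J, which has the same characteristic polynomial as A) gives
  χ_A(x) = x^4 + 4*x^3 + 6*x^2 + 4*x + 1
which factors as (x + 1)^4. The eigenvalues (with algebraic multiplicities) are λ = -1 with multiplicity 4.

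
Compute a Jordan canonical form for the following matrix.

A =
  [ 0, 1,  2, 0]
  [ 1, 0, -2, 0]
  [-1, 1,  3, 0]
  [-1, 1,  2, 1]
J_2(1) ⊕ J_1(1) ⊕ J_1(1)

The characteristic polynomial is
  det(x·I − A) = x^4 - 4*x^3 + 6*x^2 - 4*x + 1 = (x - 1)^4

Eigenvalues and multiplicities (the geometric multiplicity of λ is n − rank(A − λI), which equals the number of Jordan blocks for λ):
  λ = 1: algebraic multiplicity = 4, geometric multiplicity = 3

Determining the block sizes for each eigenvalue:
  λ = 1: 3 blocks summing to 4 forces exactly one block of size 2 and the rest size 1 → block sizes [2, 1, 1]

Assembling the blocks gives a Jordan form
J =
  [1, 1, 0, 0]
  [0, 1, 0, 0]
  [0, 0, 1, 0]
  [0, 0, 0, 1]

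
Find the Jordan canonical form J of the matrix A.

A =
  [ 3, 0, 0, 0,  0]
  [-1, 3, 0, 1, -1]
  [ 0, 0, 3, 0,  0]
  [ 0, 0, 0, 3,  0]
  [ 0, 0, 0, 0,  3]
J_2(3) ⊕ J_1(3) ⊕ J_1(3) ⊕ J_1(3)

The characteristic polynomial is
  det(x·I − A) = x^5 - 15*x^4 + 90*x^3 - 270*x^2 + 405*x - 243 = (x - 3)^5

Eigenvalues and multiplicities (the geometric multiplicity of λ is n − rank(A − λI), which equals the number of Jordan blocks for λ):
  λ = 3: algebraic multiplicity = 5, geometric multiplicity = 4

Determining the block sizes for each eigenvalue:
  λ = 3: 4 blocks summing to 5 forces exactly one block of size 2 and the rest size 1 → block sizes [2, 1, 1, 1]

Assembling the blocks gives a Jordan form
J =
  [3, 1, 0, 0, 0]
  [0, 3, 0, 0, 0]
  [0, 0, 3, 0, 0]
  [0, 0, 0, 3, 0]
  [0, 0, 0, 0, 3]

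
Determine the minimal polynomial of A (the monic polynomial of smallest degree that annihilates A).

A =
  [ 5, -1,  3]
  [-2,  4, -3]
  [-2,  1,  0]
x^2 - 6*x + 9

The characteristic polynomial is χ_A(x) = (x - 3)^3, so the eigenvalues are known. The minimal polynomial is
  m_A(x) = Π_λ (x − λ)^{k_λ}
where k_λ is the size of the *largest* Jordan block for λ (equivalently, the smallest k with (A − λI)^k v = 0 for every generalised eigenvector v of λ).

  λ = 3: largest Jordan block has size 2, contributing (x − 3)^2

So m_A(x) = (x - 3)^2 = x^2 - 6*x + 9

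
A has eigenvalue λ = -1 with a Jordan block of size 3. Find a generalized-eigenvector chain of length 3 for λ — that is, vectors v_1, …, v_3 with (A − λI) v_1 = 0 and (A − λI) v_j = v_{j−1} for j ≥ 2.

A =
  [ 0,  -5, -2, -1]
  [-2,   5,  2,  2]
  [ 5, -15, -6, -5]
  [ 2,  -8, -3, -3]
A Jordan chain for λ = -1 of length 3:
v_1 = (-1, 0, 0, -1)ᵀ
v_2 = (1, -2, 5, 2)ᵀ
v_3 = (1, 0, 0, 0)ᵀ

Let N = A − (-1)·I. We want v_3 with N^3 v_3 = 0 but N^2 v_3 ≠ 0; then v_{j-1} := N · v_j for j = 3, …, 2.

Pick v_3 = (1, 0, 0, 0)ᵀ.
Then v_2 = N · v_3 = (1, -2, 5, 2)ᵀ.
Then v_1 = N · v_2 = (-1, 0, 0, -1)ᵀ.

Sanity check: (A − (-1)·I) v_1 = (0, 0, 0, 0)ᵀ = 0. ✓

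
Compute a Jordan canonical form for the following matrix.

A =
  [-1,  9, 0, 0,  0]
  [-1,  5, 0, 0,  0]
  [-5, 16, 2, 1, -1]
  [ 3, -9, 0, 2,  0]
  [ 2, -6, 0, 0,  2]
J_2(2) ⊕ J_2(2) ⊕ J_1(2)

The characteristic polynomial is
  det(x·I − A) = x^5 - 10*x^4 + 40*x^3 - 80*x^2 + 80*x - 32 = (x - 2)^5

Eigenvalues and multiplicities (the geometric multiplicity of λ is n − rank(A − λI), which equals the number of Jordan blocks for λ):
  λ = 2: algebraic multiplicity = 5, geometric multiplicity = 3

Determining the block sizes for each eigenvalue:
  λ = 2: with am = 5 and gm = 3, the partition is not yet determined (e.g. several partitions of 5 into 3 parts exist). Let N = A − (2)·I. Computing rank(N^1) = 2, rank(N^2) = 0; the number of blocks of size ≥ j is rank(N^{j−1}) − rank(N^j), giving [3, 2]. So we have 2 block(s) of size 2, 1 block(s) of size 1 → block sizes [2, 2, 1]

Assembling the blocks gives a Jordan form
J =
  [2, 1, 0, 0, 0]
  [0, 2, 0, 0, 0]
  [0, 0, 2, 1, 0]
  [0, 0, 0, 2, 0]
  [0, 0, 0, 0, 2]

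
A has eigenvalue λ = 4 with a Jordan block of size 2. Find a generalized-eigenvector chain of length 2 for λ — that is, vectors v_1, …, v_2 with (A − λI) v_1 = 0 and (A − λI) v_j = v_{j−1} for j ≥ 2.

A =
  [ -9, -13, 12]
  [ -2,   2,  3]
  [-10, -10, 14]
A Jordan chain for λ = 4 of length 2:
v_1 = (-1, 1, 0)ᵀ
v_2 = (1, 0, 1)ᵀ

Let N = A − (4)·I. We want v_2 with N^2 v_2 = 0 but N^1 v_2 ≠ 0; then v_{j-1} := N · v_j for j = 2, …, 2.

Pick v_2 = (1, 0, 1)ᵀ.
Then v_1 = N · v_2 = (-1, 1, 0)ᵀ.

Sanity check: (A − (4)·I) v_1 = (0, 0, 0)ᵀ = 0. ✓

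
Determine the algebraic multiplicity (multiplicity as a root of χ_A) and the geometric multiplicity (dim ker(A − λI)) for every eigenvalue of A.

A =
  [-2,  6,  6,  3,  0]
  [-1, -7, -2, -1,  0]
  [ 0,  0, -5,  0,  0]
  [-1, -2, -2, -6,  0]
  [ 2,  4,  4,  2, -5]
λ = -5: alg = 5, geom = 4

Step 1 — factor the characteristic polynomial to read off the algebraic multiplicities:
  χ_A(x) = (x + 5)^5

Step 2 — compute geometric multiplicities via the rank-nullity identity g(λ) = n − rank(A − λI):
  rank(A − (-5)·I) = 1, so dim ker(A − (-5)·I) = n − 1 = 4

Summary:
  λ = -5: algebraic multiplicity = 5, geometric multiplicity = 4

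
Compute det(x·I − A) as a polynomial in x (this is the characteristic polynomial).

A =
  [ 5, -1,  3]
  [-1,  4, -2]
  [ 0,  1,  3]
x^3 - 12*x^2 + 48*x - 64

Expanding det(x·I − A) (e.g. by cofactor expansion or by noting that A is similar to its Jordan form J, which has the same characteristic polynomial as A) gives
  χ_A(x) = x^3 - 12*x^2 + 48*x - 64
which factors as (x - 4)^3. The eigenvalues (with algebraic multiplicities) are λ = 4 with multiplicity 3.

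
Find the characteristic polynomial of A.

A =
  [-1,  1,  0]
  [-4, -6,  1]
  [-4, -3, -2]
x^3 + 9*x^2 + 27*x + 27

Expanding det(x·I − A) (e.g. by cofactor expansion or by noting that A is similar to its Jordan form J, which has the same characteristic polynomial as A) gives
  χ_A(x) = x^3 + 9*x^2 + 27*x + 27
which factors as (x + 3)^3. The eigenvalues (with algebraic multiplicities) are λ = -3 with multiplicity 3.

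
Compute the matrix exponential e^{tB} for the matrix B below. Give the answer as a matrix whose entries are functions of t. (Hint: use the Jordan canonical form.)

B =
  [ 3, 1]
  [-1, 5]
e^{tB} =
  [-t*exp(4*t) + exp(4*t), t*exp(4*t)]
  [-t*exp(4*t), t*exp(4*t) + exp(4*t)]

Strategy: write B = P · J · P⁻¹ where J is a Jordan canonical form, so e^{tB} = P · e^{tJ} · P⁻¹, and e^{tJ} can be computed block-by-block.

B has Jordan form
J =
  [4, 1]
  [0, 4]
(up to reordering of blocks).

Per-block formulas:
  For a 2×2 Jordan block J_2(4): exp(t · J_2(4)) = e^(4t)·(I + t·N), where N is the 2×2 nilpotent shift.

After assembling e^{tJ} and conjugating by P, we get:

e^{tB} =
  [-t*exp(4*t) + exp(4*t), t*exp(4*t)]
  [-t*exp(4*t), t*exp(4*t) + exp(4*t)]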